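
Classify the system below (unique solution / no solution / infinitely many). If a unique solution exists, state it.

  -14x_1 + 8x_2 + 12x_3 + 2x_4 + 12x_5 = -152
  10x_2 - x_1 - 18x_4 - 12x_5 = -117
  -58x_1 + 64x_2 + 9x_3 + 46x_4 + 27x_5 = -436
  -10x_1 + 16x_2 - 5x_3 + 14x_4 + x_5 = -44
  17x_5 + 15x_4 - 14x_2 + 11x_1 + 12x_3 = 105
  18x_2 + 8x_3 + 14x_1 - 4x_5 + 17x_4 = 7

x_1 = 3, x_2 = -6, x_3 = -3, x_4 = 5, x_5 = -3

Row-reduce the augmented matrix:
R1 ← R1 / (-14).
R2 ← R2 + 1·R1.
R3 ← R3 + 58·R1.
R4 ← R4 + 10·R1.
R5 ← R5 − 11·R1.
R6 ← R6 − 14·R1.
R2 ← R2 / (66/7).
R1 ← R1 + 4/7·R2.
R3 ← R3 − 216/7·R2.
R4 ← R4 − 72/7·R2.
R5 ← R5 + 54/7·R2.
R6 ← R6 − 26·R2.
R3 ← R3 / (-417/11).
R1 ← R1 + 10/11·R3.
R2 ← R2 + 1/11·R3.
R4 ← R4 + 139/11·R3.
R5 ← R5 − 228/11·R3.
R6 ← R6 − 246/11·R3.
Swap R4 and R5.
R4 ← R4 / (7619/139).
R1 ← R1 + 1489/417·R4.
R2 ← R2 + 1799/834·R4.
R3 ← R3 + 356/139·R4.
R6 ← R6 − 52670/417·R4.
Swap R5 and R6.
R5 ← R5 / (-141226/22857).
R1 ← R1 + 8563/22857·R5.
R2 ← R2 + 16793/45714·R5.
R3 ← R3 − 5541/7619·R5.
R4 ← R4 − 3683/7619·R5.
R6 reduces to 0 = 0, so the extra equation is consistent.
Reading off the reduced rows gives x_1 = 3, x_2 = -6, x_3 = -3, x_4 = 5, x_5 = -3.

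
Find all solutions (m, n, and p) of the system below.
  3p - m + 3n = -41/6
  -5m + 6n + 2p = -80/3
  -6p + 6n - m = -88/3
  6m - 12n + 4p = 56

m = 7/3, n = -3, p = 3/2

Row-reduce the augmented matrix:
R1 ← R1 / (-1).
R2 ← R2 + 5·R1.
R3 ← R3 + 1·R1.
R4 ← R4 − 6·R1.
R2 ← R2 / (-9).
R1 ← R1 + 3·R2.
R3 ← R3 − 3·R2.
R4 ← R4 − 6·R2.
R3 ← R3 / (-40/3).
R1 ← R1 − 4/3·R3.
R2 ← R2 − 13/9·R3.
R4 ← R4 − 40/3·R3.
R4 reduces to 0 = 0, so the extra equation is consistent.
Reading off the reduced rows gives m = 7/3, n = -3, p = 3/2.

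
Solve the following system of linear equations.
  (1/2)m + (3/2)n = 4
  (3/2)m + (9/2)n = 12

Row-reduce:
R1 ← R1 / (1/2).
R2 ← R2 − 3/2·R1.
Rank is 1 with 2 unknowns, leaving n free.

infinitely many solutions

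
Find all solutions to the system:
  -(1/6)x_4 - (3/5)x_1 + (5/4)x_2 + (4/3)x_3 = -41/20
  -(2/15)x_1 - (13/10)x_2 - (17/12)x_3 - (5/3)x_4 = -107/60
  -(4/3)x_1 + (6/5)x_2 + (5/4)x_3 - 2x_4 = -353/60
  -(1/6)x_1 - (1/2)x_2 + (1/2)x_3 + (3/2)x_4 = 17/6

infinitely many solutions

Row-reduce:
R1 ← R1 / (-3/5).
R2 ← R2 + 2/15·R1.
R3 ← R3 + 4/3·R1.
R4 ← R4 + 1/6·R1.
R2 ← R2 / (-71/45).
R1 ← R1 + 25/12·R2.
R3 ← R3 + 71/45·R2.
R4 ← R4 + 61/72·R2.
Swap R3 and R4.
R3 ← R3 / (7153/6816).
R1 ← R1 − 45/1136·R3.
R2 ← R2 − 925/852·R3.
Rank is 3 with 4 unknowns, leaving x_4 free.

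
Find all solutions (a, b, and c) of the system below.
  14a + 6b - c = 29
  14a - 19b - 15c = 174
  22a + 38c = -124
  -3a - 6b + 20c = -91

Row-reduce the augmented matrix:
R1 ← R1 / (14).
R2 ← R2 − 14·R1.
R3 ← R3 − 22·R1.
R4 ← R4 + 3·R1.
R2 ← R2 / (-25).
R1 ← R1 − 3/7·R2.
R3 ← R3 + 66/7·R2.
R4 ← R4 + 33/7·R2.
R3 ← R3 / (7849/175).
R1 ← R1 + 109/350·R3.
R2 ← R2 − 14/25·R3.
R4 ← R4 − 7849/350·R3.
R4 reduces to 0 = 0, so the extra equation is consistent.
Reading off the reduced rows gives a = 3, b = -3, c = -5.

a = 3, b = -3, c = -5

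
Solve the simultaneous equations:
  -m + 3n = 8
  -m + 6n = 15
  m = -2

Row-reduce:
R1 ← R1 / (-1).
R2 ← R2 + 1·R1.
R3 ← R3 − 1·R1.
R2 ← R2 / (3).
R1 ← R1 + 3·R2.
R3 ← R3 − 3·R2.
Row 3 reduces to 0 = -1, a contradiction. The system is inconsistent.

no solution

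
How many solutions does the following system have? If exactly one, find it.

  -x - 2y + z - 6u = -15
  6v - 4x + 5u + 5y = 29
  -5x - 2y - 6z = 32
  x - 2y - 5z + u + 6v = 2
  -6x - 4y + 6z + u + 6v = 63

x = -6, y = -4, z = 1, u = 5, v = 0

Row-reduce the augmented matrix:
R1 ← R1 / (-1).
R2 ← R2 + 4·R1.
R3 ← R3 + 5·R1.
R4 ← R4 − 1·R1.
R5 ← R5 + 6·R1.
R2 ← R2 / (13).
R1 ← R1 − 2·R2.
R3 ← R3 − 8·R2.
R4 ← R4 + 4·R2.
R5 ← R5 − 8·R2.
R3 ← R3 / (-111/13).
R1 ← R1 + 5/13·R3.
R2 ← R2 + 4/13·R3.
R4 ← R4 + 68/13·R3.
R5 ← R5 − 32/13·R3.
R4 ← R4 / (-391/111).
R1 ← R1 − 110/111·R4.
R2 ← R2 − 199/111·R4.
R3 ← R3 + 158/111·R4.
R5 ← R5 − 2515/111·R4.
R5 ← R5 / (1524/23).
R1 ← R1 − 48/23·R5.
R2 ← R2 − 132/23·R5.
R3 ← R3 + 84/23·R5.
R4 ← R4 + 66/23·R5.
Reading off the reduced rows gives x = -6, y = -4, z = 1, u = 5, v = 0.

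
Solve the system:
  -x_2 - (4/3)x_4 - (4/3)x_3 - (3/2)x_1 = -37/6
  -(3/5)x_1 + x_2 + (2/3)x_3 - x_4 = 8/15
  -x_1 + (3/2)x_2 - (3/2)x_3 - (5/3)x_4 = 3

Row-reduce:
R1 ← R1 / (-3/2).
R2 ← R2 + 3/5·R1.
R3 ← R3 + 1·R1.
R2 ← R2 / (7/5).
R1 ← R1 − 2/3·R2.
R3 ← R3 − 13/6·R2.
R3 ← R3 / (-311/126).
R1 ← R1 − 20/63·R3.
R2 ← R2 − 6/7·R3.
Rank is 3 with 4 unknowns, leaving x_4 free.

infinitely many solutions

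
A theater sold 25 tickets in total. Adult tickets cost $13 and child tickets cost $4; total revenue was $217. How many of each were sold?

adult tickets: 13, child tickets: 12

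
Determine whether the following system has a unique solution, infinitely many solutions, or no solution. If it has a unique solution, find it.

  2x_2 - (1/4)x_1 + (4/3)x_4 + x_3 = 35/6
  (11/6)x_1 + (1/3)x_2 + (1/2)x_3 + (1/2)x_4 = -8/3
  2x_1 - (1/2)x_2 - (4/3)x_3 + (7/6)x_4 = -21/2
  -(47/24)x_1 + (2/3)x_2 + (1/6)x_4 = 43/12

Row-reduce:
R1 ← R1 / (-1/4).
R2 ← R2 − 11/6·R1.
R3 ← R3 − 2·R1.
R4 ← R4 + 47/24·R1.
R2 ← R2 / (15).
R1 ← R1 + 8·R2.
R3 ← R3 − 31/2·R2.
R4 ← R4 + 15·R2.
R3 ← R3 / (-257/180).
R1 ← R1 − 8/45·R3.
R2 ← R2 − 47/90·R3.
Row 4 reduces to 0 = -2, a contradiction. The system is inconsistent.

no solution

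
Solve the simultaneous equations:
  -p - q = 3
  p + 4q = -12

p = 0, q = -3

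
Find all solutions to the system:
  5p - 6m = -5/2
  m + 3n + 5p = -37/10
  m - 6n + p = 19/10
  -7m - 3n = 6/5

Row-reduce the augmented matrix:
R1 ← R1 / (-6).
R2 ← R2 − 1·R1.
R3 ← R3 − 1·R1.
R4 ← R4 + 7·R1.
R2 ← R2 / (3).
R3 ← R3 + 6·R2.
R4 ← R4 + 3·R2.
R3 ← R3 / (27/2).
R1 ← R1 + 5/6·R3.
R2 ← R2 − 35/18·R3.
R4 reduces to 0 = 0, so the extra equation is consistent.
Reading off the reduced rows gives m = 0, n = -2/5, p = -1/2.

m = 0, n = -2/5, p = -1/2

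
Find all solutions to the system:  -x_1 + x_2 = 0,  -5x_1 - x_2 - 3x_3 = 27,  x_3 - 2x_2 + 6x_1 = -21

x_1 = -6, x_2 = -6, x_3 = 3

Row-reduce the augmented matrix:
R1 ← R1 / (-1).
R2 ← R2 + 5·R1.
R3 ← R3 − 6·R1.
R2 ← R2 / (-6).
R1 ← R1 + 1·R2.
R3 ← R3 − 4·R2.
R3 ← R3 / (-1).
R1 ← R1 − 1/2·R3.
R2 ← R2 − 1/2·R3.
Reading off the reduced rows gives x_1 = -6, x_2 = -6, x_3 = 3.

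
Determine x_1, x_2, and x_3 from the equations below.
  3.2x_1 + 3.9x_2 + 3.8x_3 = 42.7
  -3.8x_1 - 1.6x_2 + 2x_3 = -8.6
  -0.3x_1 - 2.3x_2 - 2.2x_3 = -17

x_1 = 5, x_2 = 1, x_3 = 6

Row-reduce the augmented matrix:
R1 ← R1 / (16/5).
R2 ← R2 + 19/5·R1.
R3 ← R3 + 3/10·R1.
R2 ← R2 / (97/32).
R1 ← R1 − 39/32·R2.
R3 ← R3 + 619/320·R2.
R3 ← R3 / (5607/2425).
R1 ← R1 + 694/485·R3.
R2 ← R2 − 1042/485·R3.
Reading off the reduced rows gives x_1 = 5, x_2 = 1, x_3 = 6.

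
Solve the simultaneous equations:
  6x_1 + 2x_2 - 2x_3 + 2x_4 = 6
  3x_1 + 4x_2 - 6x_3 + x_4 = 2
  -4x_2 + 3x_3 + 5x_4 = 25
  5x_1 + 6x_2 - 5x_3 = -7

x_1 = 0, x_2 = -2, x_3 = -1, x_4 = 4

Row-reduce the augmented matrix:
R1 ← R1 / (6).
R2 ← R2 − 3·R1.
R4 ← R4 − 5·R1.
R2 ← R2 / (3).
R1 ← R1 − 1/3·R2.
R3 ← R3 + 4·R2.
R4 ← R4 − 13/3·R2.
R3 ← R3 / (-11/3).
R1 ← R1 − 2/9·R3.
R2 ← R2 + 5/3·R3.
R4 ← R4 − 35/9·R3.
R4 ← R4 / (40/11).
R1 ← R1 − 7/11·R4.
R2 ← R2 + 25/11·R4.
R3 ← R3 + 15/11·R4.
Reading off the reduced rows gives x_1 = 0, x_2 = -2, x_3 = -1, x_4 = 4.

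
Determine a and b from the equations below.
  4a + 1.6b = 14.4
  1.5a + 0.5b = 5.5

Row-reduce the augmented matrix:
R1 ← R1 / (4).
R2 ← R2 − 3/2·R1.
R2 ← R2 / (-1/10).
R1 ← R1 − 2/5·R2.
Reading off the reduced rows gives a = 4, b = -1.

a = 4, b = -1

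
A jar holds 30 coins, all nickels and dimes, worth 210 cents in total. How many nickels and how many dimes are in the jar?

Let n = nickels, d = dimes.
  n + d = 30
  5n + 10d = 210
Row-reduce the augmented matrix:
R2 ← R2 − 5·R1.
R2 ← R2 / (5).
R1 ← R1 − 1·R2.
Reading off the reduced rows gives n = 18, d = 12.

nickels: 18, dimes: 12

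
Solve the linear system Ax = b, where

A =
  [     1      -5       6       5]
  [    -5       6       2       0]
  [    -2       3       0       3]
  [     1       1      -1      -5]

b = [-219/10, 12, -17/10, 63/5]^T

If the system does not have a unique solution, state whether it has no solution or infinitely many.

Row-reduce the augmented matrix:
R2 ← R2 + 5·R1.
R3 ← R3 + 2·R1.
R4 ← R4 − 1·R1.
R2 ← R2 / (-19).
R1 ← R1 + 5·R2.
R3 ← R3 + 7·R2.
R4 ← R4 − 6·R2.
R3 ← R3 / (4/19).
R1 ← R1 + 46/19·R3.
R2 ← R2 + 32/19·R3.
R4 ← R4 − 59/19·R3.
R4 ← R4 / (-58).
R1 ← R1 − 42·R4.
R2 ← R2 − 29·R4.
R3 ← R3 − 18·R4.
Reading off the reduced rows gives x_1 = -7/5, x_2 = 1, x_3 = -1/2, x_4 = -5/2.

x_1 = -7/5, x_2 = 1, x_3 = -1/2, x_4 = -5/2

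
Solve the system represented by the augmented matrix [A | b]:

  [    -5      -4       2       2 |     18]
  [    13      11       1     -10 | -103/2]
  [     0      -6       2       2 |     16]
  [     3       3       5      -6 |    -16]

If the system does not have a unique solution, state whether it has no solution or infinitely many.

no solution

Row-reduce:
R1 ← R1 / (-5).
R2 ← R2 − 13·R1.
R4 ← R4 − 3·R1.
R2 ← R2 / (3/5).
R1 ← R1 − 4/5·R2.
R3 ← R3 + 6·R2.
R4 ← R4 − 3/5·R2.
R3 ← R3 / (64).
R1 ← R1 + 26/3·R3.
R2 ← R2 − 31/3·R3.
Row 4 reduces to 0 = -1/2, a contradiction. The system is inconsistent.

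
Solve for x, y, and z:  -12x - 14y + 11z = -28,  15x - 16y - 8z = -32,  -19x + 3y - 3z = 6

x = 0, y = 2, z = 0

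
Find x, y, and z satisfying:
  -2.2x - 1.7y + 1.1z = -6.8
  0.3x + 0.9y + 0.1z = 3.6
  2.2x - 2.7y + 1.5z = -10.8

x = 0, y = 4, z = 0

Row-reduce the augmented matrix:
R1 ← R1 / (-11/5).
R2 ← R2 − 3/10·R1.
R3 ← R3 − 11/5·R1.
R2 ← R2 / (147/220).
R1 ← R1 − 17/22·R2.
R3 ← R3 + 22/5·R2.
R3 ← R3 / (3121/735).
R1 ← R1 + 116/147·R3.
R2 ← R2 − 55/147·R3.
Reading off the reduced rows gives x = 0, y = 4, z = 0.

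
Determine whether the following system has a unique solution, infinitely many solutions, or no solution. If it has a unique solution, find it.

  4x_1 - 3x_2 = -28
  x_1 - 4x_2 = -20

From equation 2: x_1 = -20 + 4·x_2.
Substitute into equation 1 and solve: x_2 = 4.
Then x_1 = -4.

x_1 = -4, x_2 = 4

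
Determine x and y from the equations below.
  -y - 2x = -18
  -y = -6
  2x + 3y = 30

Row-reduce the augmented matrix:
R1 ← R1 / (-2).
R3 ← R3 − 2·R1.
R2 ← R2 / (-1).
R1 ← R1 − 1/2·R2.
R3 ← R3 − 2·R2.
R3 reduces to 0 = 0, so the extra equation is consistent.
Reading off the reduced rows gives x = 6, y = 6.

x = 6, y = 6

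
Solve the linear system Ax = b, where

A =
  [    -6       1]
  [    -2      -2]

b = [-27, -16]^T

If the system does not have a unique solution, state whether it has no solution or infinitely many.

From equation 1: x_2 = -27 + 6·x_1.
Substitute into equation 2 and solve: x_1 = 5.
Then x_2 = 3.

x_1 = 5, x_2 = 3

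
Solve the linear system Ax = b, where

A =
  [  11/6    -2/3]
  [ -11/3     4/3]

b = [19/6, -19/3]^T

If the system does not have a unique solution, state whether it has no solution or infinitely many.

Row-reduce:
R1 ← R1 / (11/6).
R2 ← R2 + 11/3·R1.
Rank is 1 with 2 unknowns, leaving x_2 free.

infinitely many solutions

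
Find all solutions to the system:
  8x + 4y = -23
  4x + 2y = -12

Row-reduce:
R1 ← R1 / (8).
R2 ← R2 − 4·R1.
Row 2 reduces to 0 = -1/2, a contradiction. The system is inconsistent.

no solution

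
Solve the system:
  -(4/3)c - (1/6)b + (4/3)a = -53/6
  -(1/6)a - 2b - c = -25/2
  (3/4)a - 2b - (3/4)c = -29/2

a = -3, b = 5, c = 3

Row-reduce the augmented matrix:
R1 ← R1 / (4/3).
R2 ← R2 + 1/6·R1.
R3 ← R3 − 3/4·R1.
R2 ← R2 / (-97/48).
R1 ← R1 + 1/8·R2.
R3 ← R3 + 61/32·R2.
R3 ← R3 / (427/388).
R1 ← R1 + 90/97·R3.
R2 ← R2 − 56/97·R3.
Reading off the reduced rows gives a = -3, b = 5, c = 3.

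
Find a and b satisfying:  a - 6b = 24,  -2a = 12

From equation 1: a = 24 + 6·b.
Substitute into equation 2 and solve: b = -5.
Then a = -6.

a = -6, b = -5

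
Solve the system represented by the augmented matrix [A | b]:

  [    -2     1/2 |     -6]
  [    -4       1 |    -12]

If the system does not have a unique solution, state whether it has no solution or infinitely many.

infinitely many solutions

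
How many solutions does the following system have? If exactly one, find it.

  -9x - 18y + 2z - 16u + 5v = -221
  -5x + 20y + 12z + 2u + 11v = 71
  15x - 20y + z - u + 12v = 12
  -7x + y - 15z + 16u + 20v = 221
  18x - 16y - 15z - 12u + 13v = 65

Row-reduce the augmented matrix:
R1 ← R1 / (-9).
R2 ← R2 + 5·R1.
R3 ← R3 − 15·R1.
R4 ← R4 + 7·R1.
R5 ← R5 − 18·R1.
R2 ← R2 / (30).
R1 ← R1 − 2·R2.
R3 ← R3 + 50·R2.
R4 ← R4 − 15·R2.
R5 ← R5 + 52·R2.
R3 ← R3 / (607/27).
R1 ← R1 + 128/135·R3.
R2 ← R2 − 49/135·R3.
R4 ← R4 + 22·R3.
R5 ← R5 − 1063/135·R3.
R4 ← R4 / (8307/607).
R1 ← R1 − 1974/3035·R4.
R2 ← R2 − 1568/3035·R4.
R3 ← R3 + 257/607·R4.
R5 ← R5 + 66139/3035·R4.
R5 ← R5 / (4048732/41535).
R1 ← R1 + 25219/13845·R5.
R2 ← R2 + 82484/41535·R5.
R3 ← R3 − 24221/8307·R5.
R4 ← R4 − 27502/8307·R5.
Reading off the reduced rows gives x = 5, y = 5, z = -5, u = 6, v = 4.

x = 5, y = 5, z = -5, u = 6, v = 4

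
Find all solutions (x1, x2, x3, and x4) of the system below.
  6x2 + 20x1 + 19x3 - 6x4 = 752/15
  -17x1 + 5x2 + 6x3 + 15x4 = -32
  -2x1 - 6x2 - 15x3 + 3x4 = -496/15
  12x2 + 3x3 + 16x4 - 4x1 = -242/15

x1 = 1/3, x2 = 7/3, x3 = 2/3, x4 = -14/5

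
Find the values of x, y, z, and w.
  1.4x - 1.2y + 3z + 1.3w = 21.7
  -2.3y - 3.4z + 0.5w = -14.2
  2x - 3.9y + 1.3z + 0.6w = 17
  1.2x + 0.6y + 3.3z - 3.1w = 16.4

Row-reduce the augmented matrix:
R1 ← R1 / (7/5).
R3 ← R3 − 2·R1.
R4 ← R4 − 6/5·R1.
R2 ← R2 / (-23/10).
R1 ← R1 + 6/7·R2.
R3 ← R3 + 153/70·R2.
R4 ← R4 − 57/35·R2.
R3 ← R3 / (79/322).
R1 ← R1 − 549/161·R3.
R2 ← R2 − 34/23·R3.
R4 ← R4 + 2703/1610·R3.
R4 ← R4 / (-31036/1975).
R1 ← R1 − 19607/790·R4.
R2 ← R2 − 4037/395·R4.
R3 ← R3 + 2789/395·R4.
Reading off the reduced rows gives x = 3, y = -1, z = 5, w = 1.

x = 3, y = -1, z = 5, w = 1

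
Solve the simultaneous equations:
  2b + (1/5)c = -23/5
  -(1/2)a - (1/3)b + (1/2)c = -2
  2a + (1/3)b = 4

a = 7/3, b = -2, c = -3

Row-reduce the augmented matrix:
Swap R1 and R2.
R1 ← R1 / (-1/2).
R3 ← R3 − 2·R1.
R2 ← R2 / (2).
R1 ← R1 − 2/3·R2.
R3 ← R3 + 1·R2.
R3 ← R3 / (21/10).
R1 ← R1 + 16/15·R3.
R2 ← R2 − 1/10·R3.
Reading off the reduced rows gives a = 7/3, b = -2, c = -3.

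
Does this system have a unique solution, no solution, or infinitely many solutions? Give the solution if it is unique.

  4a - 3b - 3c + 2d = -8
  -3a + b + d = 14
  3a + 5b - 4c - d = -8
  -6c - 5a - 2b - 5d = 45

a = -5, b = -1, c = -3, d = 0

Row-reduce the augmented matrix:
R1 ← R1 / (4).
R2 ← R2 + 3·R1.
R3 ← R3 − 3·R1.
R4 ← R4 + 5·R1.
R2 ← R2 / (-5/4).
R1 ← R1 + 3/4·R2.
R3 ← R3 − 29/4·R2.
R4 ← R4 + 23/4·R2.
R3 ← R3 / (-74/5).
R1 ← R1 − 3/5·R3.
R2 ← R2 − 9/5·R3.
R4 ← R4 − 3/5·R3.
R4 ← R4 / (-500/37).
R1 ← R1 + 19/37·R4.
R2 ← R2 + 20/37·R4.
R3 ← R3 + 30/37·R4.
Reading off the reduced rows gives a = -5, b = -1, c = -3, d = 0.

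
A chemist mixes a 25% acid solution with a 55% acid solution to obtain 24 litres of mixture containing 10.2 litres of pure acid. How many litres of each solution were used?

litres of solution A: 10, litres of solution B: 14

Let a = litres of solution A, b = litres of solution B.
  a + b = 24
  (1/4)a + (11/20)b = 51/5
Row-reduce the augmented matrix:
R2 ← R2 − 1/4·R1.
R2 ← R2 / (3/10).
R1 ← R1 − 1·R2.
Reading off the reduced rows gives a = 10, b = 14.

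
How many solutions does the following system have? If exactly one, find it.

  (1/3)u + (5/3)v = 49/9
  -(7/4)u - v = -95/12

From equation 2: v = 95/12 − 7/4·u.
Substitute into equation 1 and solve: u = 3.
Then v = 8/3.

u = 3, v = 8/3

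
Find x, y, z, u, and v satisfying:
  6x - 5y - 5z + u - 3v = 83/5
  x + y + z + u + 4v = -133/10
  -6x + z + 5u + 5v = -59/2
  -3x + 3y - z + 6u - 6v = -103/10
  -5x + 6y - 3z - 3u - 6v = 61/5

Row-reduce the augmented matrix:
R1 ← R1 / (6).
R2 ← R2 − 1·R1.
R3 ← R3 + 6·R1.
R4 ← R4 + 3·R1.
R5 ← R5 + 5·R1.
R2 ← R2 / (11/6).
R1 ← R1 + 5/6·R2.
R3 ← R3 + 5·R2.
R4 ← R4 − 1/2·R2.
R5 ← R5 − 11/6·R2.
R2 ← R2 − 1·R3.
R4 ← R4 + 4·R3.
R5 ← R5 + 9·R3.
R4 ← R4 / (433/11).
R1 ← R1 − 6/11·R4.
R2 ← R2 + 86/11·R4.
R3 ← R3 − 91/11·R4.
R5 ← R5 − 786/11·R4.
R5 ← R5 / (11978/433).
R1 ← R1 − 379/433·R5.
R2 ← R2 + 958/433·R5.
R3 ← R3 − 1779/433·R5.
R4 ← R4 − 532/433·R5.
Reading off the reduced rows gives x = 1/2, y = -3/2, z = -1/2, u = -3, v = -11/5.

x = 1/2, y = -3/2, z = -1/2, u = -3, v = -11/5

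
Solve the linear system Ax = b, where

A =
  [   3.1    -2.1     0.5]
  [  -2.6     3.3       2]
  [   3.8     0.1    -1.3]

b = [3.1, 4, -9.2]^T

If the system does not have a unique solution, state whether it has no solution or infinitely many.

Row-reduce the augmented matrix:
R1 ← R1 / (31/10).
R2 ← R2 + 13/5·R1.
R3 ← R3 − 19/5·R1.
R2 ← R2 / (477/310).
R1 ← R1 + 21/31·R2.
R3 ← R3 − 829/310·R2.
R3 ← R3 / (-9727/1590).
R1 ← R1 − 65/53·R3.
R2 ← R2 − 250/159·R3.
Reading off the reduced rows gives x_1 = -1, x_2 = -2, x_3 = 4.

x_1 = -1, x_2 = -2, x_3 = 4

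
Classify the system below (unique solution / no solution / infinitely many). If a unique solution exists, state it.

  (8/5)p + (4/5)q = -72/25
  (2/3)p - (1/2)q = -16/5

p = -3, q = 12/5

Row-reduce the augmented matrix:
R1 ← R1 / (8/5).
R2 ← R2 − 2/3·R1.
R2 ← R2 / (-5/6).
R1 ← R1 − 1/2·R2.
Reading off the reduced rows gives p = -3, q = 12/5.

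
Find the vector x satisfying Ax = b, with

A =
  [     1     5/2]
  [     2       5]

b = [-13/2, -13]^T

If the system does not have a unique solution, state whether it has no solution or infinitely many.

Row-reduce:
R2 ← R2 − 2·R1.
Rank is 1 with 2 unknowns, leaving x_2 free.

infinitely many solutions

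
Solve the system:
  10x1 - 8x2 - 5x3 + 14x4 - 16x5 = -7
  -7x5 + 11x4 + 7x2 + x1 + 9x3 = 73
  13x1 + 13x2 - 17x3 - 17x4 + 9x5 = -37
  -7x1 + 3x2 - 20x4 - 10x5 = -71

infinitely many solutions

Row-reduce:
R1 ← R1 / (10).
R2 ← R2 − 1·R1.
R3 ← R3 − 13·R1.
R4 ← R4 + 7·R1.
R2 ← R2 / (39/5).
R1 ← R1 + 4/5·R2.
R3 ← R3 − 117/5·R2.
R4 ← R4 + 13/5·R2.
R3 ← R3 / (-39).
R1 ← R1 − 37/78·R3.
R2 ← R2 − 95/78·R3.
R4 ← R4 + 1/3·R3.
R4 ← R4 / (-755/117).
R1 ← R1 − 2443/1521·R4.
R2 ← R2 + 1168/1521·R4.
R3 ← R3 − 64/39·R4.
Rank is 4 with 5 unknowns, leaving x5 free.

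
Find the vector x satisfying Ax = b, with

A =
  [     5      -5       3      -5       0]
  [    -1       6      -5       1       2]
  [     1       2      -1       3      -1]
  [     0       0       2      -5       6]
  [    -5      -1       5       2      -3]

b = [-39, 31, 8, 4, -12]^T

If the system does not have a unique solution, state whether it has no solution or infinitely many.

x_1 = -2, x_2 = 0, x_3 = -3, x_4 = 4, x_5 = 5

Row-reduce the augmented matrix:
R1 ← R1 / (5).
R2 ← R2 + 1·R1.
R3 ← R3 − 1·R1.
R5 ← R5 + 5·R1.
R2 ← R2 / (5).
R1 ← R1 + 1·R2.
R3 ← R3 − 3·R2.
R5 ← R5 + 6·R2.
R3 ← R3 / (26/25).
R1 ← R1 + 7/25·R3.
R2 ← R2 + 22/25·R3.
R4 ← R4 − 2·R3.
R5 ← R5 − 68/25·R3.
R4 ← R4 / (-165/13).
R1 ← R1 − 1/13·R4.
R2 ← R2 − 44/13·R4.
R3 ← R3 − 50/13·R4.
R5 ← R5 + 175/13·R4.
R5 ← R5 / (-188/33).
R1 ← R1 + 43/330·R5.
R2 ← R2 − 19/15·R5.
R3 ← R3 − 65/66·R5.
R4 ← R4 + 133/165·R5.
Reading off the reduced rows gives x_1 = -2, x_2 = 0, x_3 = -3, x_4 = 4, x_5 = 5.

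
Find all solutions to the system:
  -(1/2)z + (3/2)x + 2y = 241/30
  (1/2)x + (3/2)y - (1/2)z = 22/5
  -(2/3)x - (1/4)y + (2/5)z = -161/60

x = 14/5, y = 5/3, z = -1

Row-reduce the augmented matrix:
R1 ← R1 / (3/2).
R2 ← R2 − 1/2·R1.
R3 ← R3 + 2/3·R1.
R2 ← R2 / (5/6).
R1 ← R1 − 4/3·R2.
R3 ← R3 − 23/36·R2.
R3 ← R3 / (13/30).
R1 ← R1 − 1/5·R3.
R2 ← R2 + 2/5·R3.
Reading off the reduced rows gives x = 14/5, y = 5/3, z = -1.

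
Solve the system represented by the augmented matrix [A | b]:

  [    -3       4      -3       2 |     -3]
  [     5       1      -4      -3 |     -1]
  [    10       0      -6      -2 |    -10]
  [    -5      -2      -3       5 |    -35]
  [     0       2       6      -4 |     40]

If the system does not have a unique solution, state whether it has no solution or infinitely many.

Row-reduce the augmented matrix:
R1 ← R1 / (-3).
R2 ← R2 − 5·R1.
R3 ← R3 − 10·R1.
R4 ← R4 + 5·R1.
R2 ← R2 / (23/3).
R1 ← R1 + 4/3·R2.
R3 ← R3 − 40/3·R2.
R4 ← R4 + 26/3·R2.
R5 ← R5 − 2·R2.
R3 ← R3 / (-8/23).
R1 ← R1 + 13/23·R3.
R2 ← R2 + 27/23·R3.
R4 ← R4 + 188/23·R3.
R5 ← R5 − 192/23·R3.
R4 ← R4 / (-94).
R1 ← R1 + 29/4·R4.
R2 ← R2 + 55/4·R4.
R3 ← R3 + 47/4·R4.
R5 ← R5 − 94·R4.
R5 reduces to 0 = 0, so the extra equation is consistent.
Reading off the reduced rows gives x_1 = 1, x_2 = 4, x_3 = 4, x_4 = -2.

x_1 = 1, x_2 = 4, x_3 = 4, x_4 = -2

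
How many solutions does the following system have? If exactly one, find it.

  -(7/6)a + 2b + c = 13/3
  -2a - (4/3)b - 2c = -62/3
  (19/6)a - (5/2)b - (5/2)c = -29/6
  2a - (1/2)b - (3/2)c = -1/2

a = 4, b = 2, c = 5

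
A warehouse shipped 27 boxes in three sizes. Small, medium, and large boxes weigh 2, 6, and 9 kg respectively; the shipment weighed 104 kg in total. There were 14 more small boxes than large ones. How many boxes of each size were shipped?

small boxes: 16, medium boxes: 9, large boxes: 2

Let s = small boxes, m = medium boxes, l = large boxes.
  l + s + m = 27
  2s + 6m + 9l = 104
  s - l = 14
Row-reduce the augmented matrix:
R2 ← R2 − 2·R1.
R3 ← R3 − 1·R1.
R2 ← R2 / (4).
R1 ← R1 − 1·R2.
R3 ← R3 + 1·R2.
R3 ← R3 / (-1/4).
R1 ← R1 + 3/4·R3.
R2 ← R2 − 7/4·R3.
Reading off the reduced rows gives s = 16, m = 9, l = 2.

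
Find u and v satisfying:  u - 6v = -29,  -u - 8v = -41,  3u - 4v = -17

Row-reduce the augmented matrix:
R2 ← R2 + 1·R1.
R3 ← R3 − 3·R1.
R2 ← R2 / (-14).
R1 ← R1 + 6·R2.
R3 ← R3 − 14·R2.
R3 reduces to 0 = 0, so the extra equation is consistent.
Reading off the reduced rows gives u = 1, v = 5.

u = 1, v = 5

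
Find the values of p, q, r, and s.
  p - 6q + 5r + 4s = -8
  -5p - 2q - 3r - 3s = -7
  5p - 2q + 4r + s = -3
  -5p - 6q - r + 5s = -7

Row-reduce the augmented matrix:
R2 ← R2 + 5·R1.
R3 ← R3 − 5·R1.
R4 ← R4 + 5·R1.
R2 ← R2 / (-32).
R1 ← R1 + 6·R2.
R3 ← R3 − 28·R2.
R4 ← R4 + 36·R2.
R3 ← R3 / (-7/4).
R1 ← R1 − 7/8·R3.
R2 ← R2 + 11/16·R3.
R4 ← R4 + 3/4·R3.
R4 ← R4 / (107/14).
R1 ← R1 + 5/4·R4.
R2 ← R2 − 61/56·R4.
R3 ← R3 − 33/14·R4.
Reading off the reduced rows gives p = 0, q = 2, r = 0, s = 1.

p = 0, q = 2, r = 0, s = 1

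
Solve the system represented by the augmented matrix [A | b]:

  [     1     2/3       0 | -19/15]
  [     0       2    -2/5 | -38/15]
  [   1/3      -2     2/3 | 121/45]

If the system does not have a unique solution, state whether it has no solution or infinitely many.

x_1 = -3/5, x_2 = -1, x_3 = 4/3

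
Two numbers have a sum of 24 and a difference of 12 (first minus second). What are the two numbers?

first number: 18, second number: 6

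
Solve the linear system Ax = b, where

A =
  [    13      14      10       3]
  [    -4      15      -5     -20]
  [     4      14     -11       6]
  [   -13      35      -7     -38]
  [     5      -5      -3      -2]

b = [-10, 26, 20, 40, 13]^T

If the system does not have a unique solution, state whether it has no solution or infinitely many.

no solution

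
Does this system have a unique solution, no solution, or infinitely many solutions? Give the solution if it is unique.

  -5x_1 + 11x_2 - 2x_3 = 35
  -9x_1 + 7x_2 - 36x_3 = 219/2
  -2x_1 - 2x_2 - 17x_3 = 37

no solution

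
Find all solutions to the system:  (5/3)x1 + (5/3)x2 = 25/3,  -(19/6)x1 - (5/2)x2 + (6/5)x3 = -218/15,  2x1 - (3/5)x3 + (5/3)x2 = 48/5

no solution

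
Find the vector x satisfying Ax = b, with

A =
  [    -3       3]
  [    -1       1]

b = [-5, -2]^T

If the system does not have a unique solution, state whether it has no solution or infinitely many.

no solution

Row-reduce:
R1 ← R1 / (-3).
R2 ← R2 + 1·R1.
Row 2 reduces to 0 = -1/3, a contradiction. The system is inconsistent.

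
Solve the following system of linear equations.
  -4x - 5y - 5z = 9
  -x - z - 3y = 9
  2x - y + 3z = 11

no solution

Row-reduce:
R1 ← R1 / (-4).
R2 ← R2 + 1·R1.
R3 ← R3 − 2·R1.
R2 ← R2 / (-7/4).
R1 ← R1 − 5/4·R2.
R3 ← R3 + 7/2·R2.
Row 3 reduces to 0 = 2, a contradiction. The system is inconsistent.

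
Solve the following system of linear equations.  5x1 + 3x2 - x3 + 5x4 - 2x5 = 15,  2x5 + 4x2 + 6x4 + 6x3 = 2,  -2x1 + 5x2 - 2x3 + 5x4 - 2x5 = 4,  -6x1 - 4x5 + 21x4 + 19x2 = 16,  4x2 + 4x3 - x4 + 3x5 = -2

Row-reduce:
R1 ← R1 / (5).
R3 ← R3 + 2·R1.
R4 ← R4 + 6·R1.
R2 ← R2 / (4).
R1 ← R1 − 3/5·R2.
R3 ← R3 − 31/5·R2.
R4 ← R4 − 113/5·R2.
R5 ← R5 − 4·R2.
R3 ← R3 / (-117/10).
R1 ← R1 + 11/10·R3.
R2 ← R2 − 3/2·R3.
R4 ← R4 + 351/10·R3.
R5 ← R5 + 2·R3.
Swap R4 and R5.
R4 ← R4 / (-773/117).
R1 ← R1 − 37/117·R4.
R2 ← R2 − 47/39·R4.
R3 ← R3 − 23/117·R4.
Row 5 reduces to 0 = 2, a contradiction. The system is inconsistent.

no solution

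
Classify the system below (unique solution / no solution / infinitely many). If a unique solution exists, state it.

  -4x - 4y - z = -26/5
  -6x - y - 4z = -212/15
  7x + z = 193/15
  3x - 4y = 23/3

Row-reduce the augmented matrix:
R1 ← R1 / (-4).
R2 ← R2 + 6·R1.
R3 ← R3 − 7·R1.
R4 ← R4 − 3·R1.
R2 ← R2 / (5).
R1 ← R1 − 1·R2.
R3 ← R3 + 7·R2.
R4 ← R4 + 7·R2.
R3 ← R3 / (-17/4).
R1 ← R1 − 3/4·R3.
R2 ← R2 + 1/2·R3.
R4 ← R4 + 17/4·R3.
R4 reduces to 0 = 0, so the extra equation is consistent.
Reading off the reduced rows gives x = 5/3, y = -2/3, z = 6/5.

x = 5/3, y = -2/3, z = 6/5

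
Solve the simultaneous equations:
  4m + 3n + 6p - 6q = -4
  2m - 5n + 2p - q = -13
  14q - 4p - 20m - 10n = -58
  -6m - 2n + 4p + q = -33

infinitely many solutions

Row-reduce:
R1 ← R1 / (4).
R2 ← R2 − 2·R1.
R3 ← R3 + 20·R1.
R4 ← R4 + 6·R1.
R2 ← R2 / (-13/2).
R1 ← R1 − 3/4·R2.
R3 ← R3 − 5·R2.
R4 ← R4 − 5/2·R2.
R3 ← R3 / (328/13).
R1 ← R1 − 18/13·R3.
R2 ← R2 − 2/13·R3.
R4 ← R4 − 164/13·R3.
Rank is 3 with 4 unknowns, leaving q free.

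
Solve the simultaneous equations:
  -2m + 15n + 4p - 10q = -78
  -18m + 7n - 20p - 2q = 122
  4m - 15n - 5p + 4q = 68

infinitely many solutions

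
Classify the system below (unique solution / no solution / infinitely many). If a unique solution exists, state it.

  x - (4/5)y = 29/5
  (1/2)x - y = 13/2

x = 1, y = -6

Row-reduce the augmented matrix:
R2 ← R2 − 1/2·R1.
R2 ← R2 / (-3/5).
R1 ← R1 + 4/5·R2.
Reading off the reduced rows gives x = 1, y = -6.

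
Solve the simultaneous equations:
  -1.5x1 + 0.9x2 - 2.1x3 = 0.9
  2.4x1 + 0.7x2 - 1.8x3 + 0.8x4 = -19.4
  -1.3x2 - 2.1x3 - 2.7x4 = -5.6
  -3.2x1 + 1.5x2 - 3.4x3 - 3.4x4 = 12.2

Row-reduce the augmented matrix:
R1 ← R1 / (-3/2).
R2 ← R2 − 12/5·R1.
R4 ← R4 + 16/5·R1.
R2 ← R2 / (107/50).
R1 ← R1 + 3/5·R2.
R3 ← R3 + 13/10·R2.
R4 ← R4 + 21/50·R2.
R3 ← R3 / (-5601/1070).
R1 ← R1 + 5/107·R3.
R2 ← R2 + 258/107·R3.
R4 ← R4 − 36/535·R3.
R4 ← R4 / (-30539/9335).
R1 ← R1 − 1367/5601·R4.
R2 ← R2 − 2602/1867·R4.
R3 ← R3 − 2369/5601·R4.
Reading off the reduced rows gives x1 = -5, x2 = 2, x3 = 4, x4 = -2.

x1 = -5, x2 = 2, x3 = 4, x4 = -2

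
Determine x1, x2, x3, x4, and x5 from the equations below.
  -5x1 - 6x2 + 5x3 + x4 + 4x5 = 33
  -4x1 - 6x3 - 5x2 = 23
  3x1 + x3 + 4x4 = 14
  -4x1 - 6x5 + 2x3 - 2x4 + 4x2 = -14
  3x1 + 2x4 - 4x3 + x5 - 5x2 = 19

x1 = -2, x2 = -3, x3 = 0, x4 = 5, x5 = 0

Row-reduce the augmented matrix:
R1 ← R1 / (-5).
R2 ← R2 + 4·R1.
R3 ← R3 − 3·R1.
R4 ← R4 + 4·R1.
R5 ← R5 − 3·R1.
R2 ← R2 / (-1/5).
R1 ← R1 − 6/5·R2.
R3 ← R3 + 18/5·R2.
R4 ← R4 − 44/5·R2.
R5 ← R5 + 43/5·R2.
R3 ← R3 / (184).
R1 ← R1 + 61·R3.
R2 ← R2 − 50·R3.
R4 ← R4 + 442·R3.
R5 ← R5 − 429·R3.
R4 ← R4 / (703/92).
R1 ← R1 − 239/184·R4.
R2 ← R2 + 107/92·R4.
R3 ← R3 − 19/184·R4.
R5 ← R5 + 1343/184·R4.
R5 ← R5 / (-3162/703).
R1 ← R1 − 625/703·R5.
R2 ← R2 + 842/703·R5.
R3 ← R3 − 15/37·R5.
R4 ← R4 + 540/703·R5.
Reading off the reduced rows gives x1 = -2, x2 = -3, x3 = 0, x4 = 5, x5 = 0.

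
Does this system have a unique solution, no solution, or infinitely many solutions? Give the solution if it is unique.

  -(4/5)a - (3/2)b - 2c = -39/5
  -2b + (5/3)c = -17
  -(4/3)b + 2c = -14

a = 6, b = 6, c = -3

Row-reduce the augmented matrix:
R1 ← R1 / (-4/5).
R2 ← R2 / (-2).
R1 ← R1 − 15/8·R2.
R3 ← R3 + 4/3·R2.
R3 ← R3 / (8/9).
R1 ← R1 − 65/16·R3.
R2 ← R2 + 5/6·R3.
Reading off the reduced rows gives a = 6, b = 6, c = -3.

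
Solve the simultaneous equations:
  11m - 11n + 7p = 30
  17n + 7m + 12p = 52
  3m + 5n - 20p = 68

Row-reduce the augmented matrix:
R1 ← R1 / (11).
R2 ← R2 − 7·R1.
R3 ← R3 − 3·R1.
R2 ← R2 / (24).
R1 ← R1 + 1·R2.
R3 ← R3 − 8·R2.
R3 ← R3 / (-806/33).
R1 ← R1 − 251/264·R3.
R2 ← R2 − 83/264·R3.
Reading off the reduced rows gives m = 6, n = 2, p = -2.

m = 6, n = 2, p = -2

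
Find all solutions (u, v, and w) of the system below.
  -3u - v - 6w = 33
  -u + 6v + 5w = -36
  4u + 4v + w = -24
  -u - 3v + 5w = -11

no solution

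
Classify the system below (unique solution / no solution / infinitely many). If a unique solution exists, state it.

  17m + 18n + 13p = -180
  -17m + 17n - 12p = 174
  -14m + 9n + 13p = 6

m = -6, n = 0, p = -6

Row-reduce the augmented matrix:
R1 ← R1 / (17).
R2 ← R2 + 17·R1.
R3 ← R3 + 14·R1.
R2 ← R2 / (35).
R1 ← R1 − 18/17·R2.
R3 ← R3 − 405/17·R2.
R3 ← R3 / (2740/119).
R1 ← R1 − 437/595·R3.
R2 ← R2 − 1/35·R3.
Reading off the reduced rows gives m = -6, n = 0, p = -6.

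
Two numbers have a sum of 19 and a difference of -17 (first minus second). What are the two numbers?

first number: 1, second number: 18

Let x = first number, y = second number.
  y + x = 19
  x - y = -17
Row-reduce the augmented matrix:
R2 ← R2 − 1·R1.
R2 ← R2 / (-2).
R1 ← R1 − 1·R2.
Reading off the reduced rows gives x = 1, y = 18.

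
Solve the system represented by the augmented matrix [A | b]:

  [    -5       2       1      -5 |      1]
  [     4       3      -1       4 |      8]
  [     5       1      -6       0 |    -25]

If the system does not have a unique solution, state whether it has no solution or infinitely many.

Row-reduce:
R1 ← R1 / (-5).
R2 ← R2 − 4·R1.
R3 ← R3 − 5·R1.
R2 ← R2 / (23/5).
R1 ← R1 + 2/5·R2.
R3 ← R3 − 3·R2.
R3 ← R3 / (-112/23).
R1 ← R1 + 5/23·R3.
R2 ← R2 + 1/23·R3.
Rank is 3 with 4 unknowns, leaving x_4 free.

infinitely many solutions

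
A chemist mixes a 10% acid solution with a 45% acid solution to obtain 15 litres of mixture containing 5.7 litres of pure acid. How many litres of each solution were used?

Let a = litres of solution A, b = litres of solution B.
  a + b = 15
  (1/10)a + (9/20)b = 57/10
Row-reduce the augmented matrix:
R2 ← R2 − 1/10·R1.
R2 ← R2 / (7/20).
R1 ← R1 − 1·R2.
Reading off the reduced rows gives a = 3, b = 12.

litres of solution A: 3, litres of solution B: 12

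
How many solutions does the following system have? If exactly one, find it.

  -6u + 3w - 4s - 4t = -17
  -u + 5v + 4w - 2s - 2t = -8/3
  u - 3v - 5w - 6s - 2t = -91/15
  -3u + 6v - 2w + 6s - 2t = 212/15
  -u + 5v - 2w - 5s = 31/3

Row-reduce the augmented matrix:
R1 ← R1 / (-6).
R2 ← R2 + 1·R1.
R3 ← R3 − 1·R1.
R4 ← R4 + 3·R1.
R5 ← R5 + 1·R1.
R2 ← R2 / (5).
R3 ← R3 + 3·R2.
R4 ← R4 − 6·R2.
R5 ← R5 − 5·R2.
R3 ← R3 / (-12/5).
R1 ← R1 + 1/2·R3.
R2 ← R2 − 7/10·R3.
R4 ← R4 + 77/10·R3.
R5 ← R5 + 6·R3.
R4 ← R4 / (302/9).
R1 ← R1 − 20/9·R4.
R2 ← R2 + 22/9·R4.
R3 ← R3 − 28/9·R4.
R5 ← R5 − 47/3·R4.
R5 ← R5 / (2855/604).
R1 ← R1 − 165/302·R5.
R2 ← R2 + 53/151·R5.
R3 ← R3 − 40/151·R5.
R4 ← R4 − 229/604·R5.
Reading off the reduced rows gives u = 0, v = 2, w = -5/3, s = 3/5, t = 12/5.

u = 0, v = 2, w = -5/3, s = 3/5, t = 12/5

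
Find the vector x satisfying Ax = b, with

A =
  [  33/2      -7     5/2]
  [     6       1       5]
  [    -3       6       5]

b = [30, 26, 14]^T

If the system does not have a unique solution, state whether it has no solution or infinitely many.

Row-reduce:
R1 ← R1 / (33/2).
R2 ← R2 − 6·R1.
R3 ← R3 + 3·R1.
R2 ← R2 / (39/11).
R1 ← R1 + 14/33·R2.
R3 ← R3 − 52/11·R2.
Row 3 reduces to 0 = -2/3, a contradiction. The system is inconsistent.

no solution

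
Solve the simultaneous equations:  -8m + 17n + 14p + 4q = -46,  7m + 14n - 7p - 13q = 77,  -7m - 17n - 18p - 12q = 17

infinitely many solutions

Row-reduce:
R1 ← R1 / (-8).
R2 ← R2 − 7·R1.
R3 ← R3 + 7·R1.
R2 ← R2 / (231/8).
R1 ← R1 + 17/8·R2.
R3 ← R3 + 255/8·R2.
R3 ← R3 / (-269/11).
R1 ← R1 + 15/11·R3.
R2 ← R2 − 2/11·R3.
Rank is 3 with 4 unknowns, leaving q free.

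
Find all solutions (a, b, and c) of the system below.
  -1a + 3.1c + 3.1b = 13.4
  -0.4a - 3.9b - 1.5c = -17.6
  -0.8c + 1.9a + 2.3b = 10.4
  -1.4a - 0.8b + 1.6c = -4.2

a = -1, b = 5, c = -1

Row-reduce the augmented matrix:
R1 ← R1 / (-1).
R2 ← R2 + 2/5·R1.
R3 ← R3 − 19/10·R1.
R4 ← R4 + 7/5·R1.
R2 ← R2 / (-257/50).
R1 ← R1 + 31/10·R2.
R3 ← R3 − 819/100·R2.
R4 ← R4 + 257/50·R2.
R3 ← R3 / (1861/2570).
R1 ← R1 + 372/257·R3.
R2 ← R2 − 137/257·R3.
R4 reduces to 0 = 0, so the extra equation is consistent.
Reading off the reduced rows gives a = -1, b = 5, c = -1.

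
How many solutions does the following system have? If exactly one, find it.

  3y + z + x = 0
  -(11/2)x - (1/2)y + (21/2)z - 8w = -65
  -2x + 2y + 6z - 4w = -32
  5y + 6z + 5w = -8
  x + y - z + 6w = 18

Row-reduce:
R2 ← R2 + 11/2·R1.
R3 ← R3 + 2·R1.
R5 ← R5 − 1·R1.
R2 ← R2 / (16).
R1 ← R1 − 3·R2.
R3 ← R3 − 8·R2.
R4 ← R4 − 5·R2.
R5 ← R5 + 2·R2.
Swap R3 and R4.
R1 ← R1 + 2·R3.
R2 ← R2 − 1·R3.
Swap R4 and R5.
R4 ← R4 / (5).
R1 ← R1 − 33/2·R4.
R2 ← R2 + 8·R4.
R3 ← R3 − 15/2·R4.
Row 5 reduces to 0 = 1/2, a contradiction. The system is inconsistent.

no solution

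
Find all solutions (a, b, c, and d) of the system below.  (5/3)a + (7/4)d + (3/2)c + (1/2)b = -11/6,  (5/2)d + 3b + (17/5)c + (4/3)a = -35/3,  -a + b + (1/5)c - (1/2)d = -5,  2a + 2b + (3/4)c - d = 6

no solution

Row-reduce:
R1 ← R1 / (5/3).
R2 ← R2 − 4/3·R1.
R3 ← R3 + 1·R1.
R4 ← R4 − 2·R1.
R2 ← R2 / (13/5).
R1 ← R1 − 3/10·R2.
R3 ← R3 − 13/10·R2.
R4 ← R4 − 7/5·R2.
Swap R3 and R4.
R3 ← R3 / (-581/260).
R1 ← R1 − 42/65·R3.
R2 ← R2 − 11/13·R3.
Row 4 reduces to 0 = -1, a contradiction. The system is inconsistent.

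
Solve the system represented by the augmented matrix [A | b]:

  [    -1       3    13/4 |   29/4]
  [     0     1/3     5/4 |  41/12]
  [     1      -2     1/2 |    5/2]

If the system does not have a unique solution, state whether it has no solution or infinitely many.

no solution

Row-reduce:
R1 ← R1 / (-1).
R3 ← R3 − 1·R1.
R2 ← R2 / (1/3).
R1 ← R1 + 3·R2.
R3 ← R3 − 1·R2.
Row 3 reduces to 0 = -1/2, a contradiction. The system is inconsistent.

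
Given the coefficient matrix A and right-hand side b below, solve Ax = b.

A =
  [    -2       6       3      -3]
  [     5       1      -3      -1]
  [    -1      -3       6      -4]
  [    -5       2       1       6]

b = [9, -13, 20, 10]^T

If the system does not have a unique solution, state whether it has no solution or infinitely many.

x_1 = 0, x_2 = 0, x_3 = 4, x_4 = 1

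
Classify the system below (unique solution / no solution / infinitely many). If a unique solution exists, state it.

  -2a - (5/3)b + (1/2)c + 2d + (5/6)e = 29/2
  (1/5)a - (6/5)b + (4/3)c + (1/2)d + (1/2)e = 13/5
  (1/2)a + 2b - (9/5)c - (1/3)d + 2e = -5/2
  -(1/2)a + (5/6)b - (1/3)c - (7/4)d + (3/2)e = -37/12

infinitely many solutions

Row-reduce:
R1 ← R1 / (-2).
R2 ← R2 − 1/5·R1.
R3 ← R3 − 1/2·R1.
R4 ← R4 + 1/2·R1.
R2 ← R2 / (-41/30).
R1 ← R1 − 5/6·R2.
R3 ← R3 − 19/12·R2.
R4 ← R4 − 5/4·R2.
R3 ← R3 / (-89/1230).
R1 ← R1 − 73/123·R3.
R2 ← R2 + 83/82·R3.
R4 ← R4 − 397/492·R3.
R4 ← R4 / (19849/2136).
R1 ← R1 − 1988/267·R4.
R2 ← R2 + 5051/356·R4.
R3 ← R3 + 2405/178·R4.
Rank is 4 with 5 unknowns, leaving e free.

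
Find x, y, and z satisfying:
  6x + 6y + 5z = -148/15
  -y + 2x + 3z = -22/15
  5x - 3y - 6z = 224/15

Row-reduce the augmented matrix:
R1 ← R1 / (6).
R2 ← R2 − 2·R1.
R3 ← R3 − 5·R1.
R2 ← R2 / (-3).
R1 ← R1 − 1·R2.
R3 ← R3 + 8·R2.
R3 ← R3 / (-247/18).
R1 ← R1 − 23/18·R3.
R2 ← R2 + 4/9·R3.
Reading off the reduced rows gives x = 2/3, y = -6/5, z = -4/3.

x = 2/3, y = -6/5, z = -4/3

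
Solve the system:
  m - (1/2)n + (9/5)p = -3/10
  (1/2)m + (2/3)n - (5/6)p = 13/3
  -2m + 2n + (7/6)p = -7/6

Row-reduce the augmented matrix:
R2 ← R2 − 1/2·R1.
R3 ← R3 + 2·R1.
R2 ← R2 / (11/12).
R1 ← R1 + 1/2·R2.
R3 ← R3 − 1·R2.
R3 ← R3 / (2197/330).
R1 ← R1 − 47/55·R3.
R2 ← R2 + 104/55·R3.
Reading off the reduced rows gives m = 3, n = 3, p = -1.

m = 3, n = 3, p = -1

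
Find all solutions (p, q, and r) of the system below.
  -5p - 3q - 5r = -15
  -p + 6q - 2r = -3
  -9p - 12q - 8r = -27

Row-reduce:
R1 ← R1 / (-5).
R2 ← R2 + 1·R1.
R3 ← R3 + 9·R1.
R2 ← R2 / (33/5).
R1 ← R1 − 3/5·R2.
R3 ← R3 + 33/5·R2.
Rank is 2 with 3 unknowns, leaving r free.

infinitely many solutions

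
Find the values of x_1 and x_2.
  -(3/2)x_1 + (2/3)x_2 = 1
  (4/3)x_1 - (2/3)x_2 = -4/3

Row-reduce the augmented matrix:
R1 ← R1 / (-3/2).
R2 ← R2 − 4/3·R1.
R2 ← R2 / (-2/27).
R1 ← R1 + 4/9·R2.
Reading off the reduced rows gives x_1 = 2, x_2 = 6.

x_1 = 2, x_2 = 6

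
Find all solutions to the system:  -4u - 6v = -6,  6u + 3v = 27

Row-reduce the augmented matrix:
R1 ← R1 / (-4).
R2 ← R2 − 6·R1.
R2 ← R2 / (-6).
R1 ← R1 − 3/2·R2.
Reading off the reduced rows gives u = 6, v = -3.

u = 6, v = -3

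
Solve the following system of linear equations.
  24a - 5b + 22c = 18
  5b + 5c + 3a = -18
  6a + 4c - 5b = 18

Row-reduce:
R1 ← R1 / (24).
R2 ← R2 − 3·R1.
R3 ← R3 − 6·R1.
R2 ← R2 / (45/8).
R1 ← R1 + 5/24·R2.
R3 ← R3 + 15/4·R2.
Rank is 2 with 3 unknowns, leaving c free.

infinitely many solutions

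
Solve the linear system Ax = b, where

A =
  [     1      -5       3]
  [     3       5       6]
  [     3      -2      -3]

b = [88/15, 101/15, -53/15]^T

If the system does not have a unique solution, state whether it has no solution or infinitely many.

Row-reduce the augmented matrix:
R2 ← R2 − 3·R1.
R3 ← R3 − 3·R1.
R2 ← R2 / (20).
R1 ← R1 + 5·R2.
R3 ← R3 − 13·R2.
R3 ← R3 / (-201/20).
R1 ← R1 − 9/4·R3.
R2 ← R2 + 3/20·R3.
Reading off the reduced rows gives x_1 = 0, x_2 = -1/3, x_3 = 7/5.

x_1 = 0, x_2 = -1/3, x_3 = 7/5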